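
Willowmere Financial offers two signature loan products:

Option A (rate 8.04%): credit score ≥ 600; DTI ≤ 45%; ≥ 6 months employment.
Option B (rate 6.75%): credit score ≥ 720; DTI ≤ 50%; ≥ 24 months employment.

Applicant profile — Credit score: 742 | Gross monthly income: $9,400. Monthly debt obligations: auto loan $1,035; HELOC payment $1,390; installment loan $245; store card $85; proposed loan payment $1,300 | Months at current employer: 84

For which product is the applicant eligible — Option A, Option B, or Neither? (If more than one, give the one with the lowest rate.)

Option B

Total debts = (1,035 + 1,390 + 245 + 85 + 1,300) = 4,055; DTI = 4,055/9,400 = 43.1%.
Option A: score 742 ≥ 600; DTI 43.1% ≤ 45%; employment 84 ≥ 6 mo → qualifies.
Option B: score 742 ≥ 720; DTI 43.1% ≤ 50%; employment 84 ≥ 24 mo → qualifies.
Qualifying: Option A, Option B. Lowest rate is 6.75% → Option B.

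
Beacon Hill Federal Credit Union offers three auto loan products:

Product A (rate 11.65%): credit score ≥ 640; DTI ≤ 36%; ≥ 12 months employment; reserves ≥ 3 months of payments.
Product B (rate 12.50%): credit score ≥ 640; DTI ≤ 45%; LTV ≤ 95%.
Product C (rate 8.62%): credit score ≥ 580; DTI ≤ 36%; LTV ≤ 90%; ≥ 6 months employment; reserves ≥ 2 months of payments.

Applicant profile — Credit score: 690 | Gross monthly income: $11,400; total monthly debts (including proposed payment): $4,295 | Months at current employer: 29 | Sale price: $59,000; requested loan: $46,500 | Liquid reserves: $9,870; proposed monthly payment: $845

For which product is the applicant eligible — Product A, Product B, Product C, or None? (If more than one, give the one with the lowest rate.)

Product B

DTI = 4,295/11,400 = 37.7%.
LTV = 46,500/59,000 = 78.8%.
Reserves = 9,870/845 = 11.7 months.
Product A: score 690 ≥ 640; DTI 37.7% > 36%; employment 29 ≥ 12 mo; reserves 11.7 ≥ 3 mo → does not qualify.
Product B: score 690 ≥ 640; DTI 37.7% ≤ 45%; LTV 78.8% ≤ 95% → qualifies.
Product C: score 690 ≥ 580; DTI 37.7% > 36%; LTV 78.8% ≤ 90%; employment 29 ≥ 6 mo; reserves 11.7 ≥ 2 mo → does not qualify.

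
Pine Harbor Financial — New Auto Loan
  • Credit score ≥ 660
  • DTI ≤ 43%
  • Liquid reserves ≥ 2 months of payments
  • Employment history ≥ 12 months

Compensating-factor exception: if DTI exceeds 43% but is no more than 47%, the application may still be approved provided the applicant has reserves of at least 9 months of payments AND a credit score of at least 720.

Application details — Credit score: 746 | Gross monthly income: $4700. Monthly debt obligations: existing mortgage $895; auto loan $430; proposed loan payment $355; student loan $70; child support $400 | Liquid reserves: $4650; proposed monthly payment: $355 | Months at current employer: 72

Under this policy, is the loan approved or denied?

Approved

Credit score 746 ≥ 660 (meets base)
Total debts = (895 + 430 + 355 + 70 + 400) = 2,150. DTI: 2,150 ÷ 4,700 = 45.7%, over the 43% base limit.
Reserves: 4,650 ÷ 355 = 13.1 months (meets 2-month minimum)
Employment 72 ≥ 12 months
45.7% falls in the override range (43%–47%), so the compensating-factor test applies.
Override check — reserves: 13.1 mo (ok); score: 746 (ok).
Both override conditions satisfied; DTI exception granted.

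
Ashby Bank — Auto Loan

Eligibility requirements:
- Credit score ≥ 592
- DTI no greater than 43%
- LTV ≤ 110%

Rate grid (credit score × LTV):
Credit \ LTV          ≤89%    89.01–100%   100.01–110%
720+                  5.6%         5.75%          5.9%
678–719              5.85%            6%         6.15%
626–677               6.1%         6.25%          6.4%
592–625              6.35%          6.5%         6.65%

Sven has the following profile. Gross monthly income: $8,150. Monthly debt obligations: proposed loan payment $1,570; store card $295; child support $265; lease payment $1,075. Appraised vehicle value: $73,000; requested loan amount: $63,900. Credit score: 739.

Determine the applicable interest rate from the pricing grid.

5.6%

Credit score 739 ≥ 592; Total monthly debts = (1,570 + 295 + 265 + 1,075) = 3,205. Debt-to-income = 3,205/8,150 = 39.3% — meets 43% limit
Loan-to-value = 63,900/73,000 = 87.5% — pass (110% max)
Score 739 is in the 720+ band; LTV 87.5% is in the ≤89% band → 5.6%.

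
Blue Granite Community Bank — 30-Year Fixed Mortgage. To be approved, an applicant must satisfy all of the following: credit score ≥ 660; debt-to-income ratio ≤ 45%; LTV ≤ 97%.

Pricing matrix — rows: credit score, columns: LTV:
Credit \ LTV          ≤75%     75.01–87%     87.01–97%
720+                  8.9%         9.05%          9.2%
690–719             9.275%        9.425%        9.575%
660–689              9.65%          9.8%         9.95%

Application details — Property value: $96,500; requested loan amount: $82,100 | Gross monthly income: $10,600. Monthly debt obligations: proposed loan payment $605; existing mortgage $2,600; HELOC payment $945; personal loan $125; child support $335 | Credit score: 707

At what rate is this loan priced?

9.425%

Credit score 707 ≥ 660; Total monthly debts = (605 + 2,600 + 945 + 125 + 335) = 4,610. Debt-to-income = 4,610/10,600 = 43.5% — meets 45% limit
Loan-to-value = 82,100/96,500 = 85.1% — pass (97% max)
Score 707 is in the 690–719 band; LTV 85.1% is in the 75.01–87% band → 9.425%.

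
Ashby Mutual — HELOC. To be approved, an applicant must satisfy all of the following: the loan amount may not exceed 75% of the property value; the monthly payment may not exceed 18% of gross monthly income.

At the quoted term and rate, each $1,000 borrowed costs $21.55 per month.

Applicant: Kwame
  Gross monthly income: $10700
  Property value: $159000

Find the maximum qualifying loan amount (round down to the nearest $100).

$89,300

Payment cap: 18% × $10,700 = $1,926/month.
At $21.55 per $1,000, that supports 1,926/21.55 × 1,000 ≈ $89,373 → $89,300.
LTV cap: 75% × $159,000 = $119,250 → $119,200.
Binding constraint: payment-to-income.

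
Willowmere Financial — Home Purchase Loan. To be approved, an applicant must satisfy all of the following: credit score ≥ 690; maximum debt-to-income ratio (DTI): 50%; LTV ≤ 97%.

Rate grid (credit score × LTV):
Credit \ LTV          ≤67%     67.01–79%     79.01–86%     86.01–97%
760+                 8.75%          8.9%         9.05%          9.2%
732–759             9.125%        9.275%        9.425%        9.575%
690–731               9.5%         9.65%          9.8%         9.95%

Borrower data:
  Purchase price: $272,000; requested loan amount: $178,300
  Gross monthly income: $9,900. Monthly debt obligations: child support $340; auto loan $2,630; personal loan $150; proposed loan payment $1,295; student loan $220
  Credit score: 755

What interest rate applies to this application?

Credit score 755 ≥ 690; Total monthly debts = (340 + 2,630 + 150 + 1,295 + 220) = 4,635. Debt-to-income = 4,635/9,900 = 46.8% — meets 50% limit
Loan-to-value = 178,300/272,000 = 65.6% — pass (97% max)
Row: 755 falls in 732–759. Column: 65.6% falls in ≤67%. Rate = 9.125%.

9.125%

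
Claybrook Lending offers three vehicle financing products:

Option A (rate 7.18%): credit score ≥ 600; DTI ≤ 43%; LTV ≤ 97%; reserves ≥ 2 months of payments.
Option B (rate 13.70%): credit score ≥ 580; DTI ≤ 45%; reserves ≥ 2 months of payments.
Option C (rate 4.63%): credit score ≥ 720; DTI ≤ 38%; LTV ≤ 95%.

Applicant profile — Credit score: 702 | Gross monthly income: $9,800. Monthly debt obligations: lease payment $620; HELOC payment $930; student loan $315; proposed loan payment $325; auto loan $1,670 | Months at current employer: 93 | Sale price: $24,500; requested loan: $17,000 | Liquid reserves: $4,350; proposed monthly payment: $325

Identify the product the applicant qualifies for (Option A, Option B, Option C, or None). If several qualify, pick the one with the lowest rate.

Total debts = (620 + 930 + 315 + 325 + 1,670) = 3,860; DTI = 3,860/9,800 = 39.4%.
LTV = 17,000/24,500 = 69.4%.
Reserves = 4,350/325 = 13.4 months.
Option A: score 702 ≥ 600; DTI 39.4% ≤ 43%; LTV 69.4% ≤ 97%; reserves 13.4 ≥ 2 mo → qualifies.
Option B: score 702 ≥ 580; DTI 39.4% ≤ 45%; reserves 13.4 ≥ 2 mo → qualifies.
Option C: score 702 < 720; DTI 39.4% > 38%; LTV 69.4% ≤ 95% → does not qualify.
Qualifying: Option A, Option B. Lowest rate is 7.18% → Option A.

Option A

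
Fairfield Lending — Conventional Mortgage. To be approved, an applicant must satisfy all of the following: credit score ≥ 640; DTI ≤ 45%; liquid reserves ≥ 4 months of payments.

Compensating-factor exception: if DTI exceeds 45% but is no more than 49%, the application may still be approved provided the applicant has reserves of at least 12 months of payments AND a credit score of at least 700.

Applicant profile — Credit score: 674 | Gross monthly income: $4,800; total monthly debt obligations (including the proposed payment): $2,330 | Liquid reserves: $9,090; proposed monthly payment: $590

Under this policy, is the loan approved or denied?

Credit score 674 ≥ 640 (meets base)
DTI = 2,330/4,800 = 48.5% > 45% — standard DTI limit exceeded.
Liquid reserves cover 9,090/590 = 15.4 months — ≥ 4 required
48.5% falls in the override range (45%–49%), so the compensating-factor test applies.
Reserves 15.4 ≥ 12 months; credit score 674 < 700.
Compensating-factor requirement not fully met.

Denied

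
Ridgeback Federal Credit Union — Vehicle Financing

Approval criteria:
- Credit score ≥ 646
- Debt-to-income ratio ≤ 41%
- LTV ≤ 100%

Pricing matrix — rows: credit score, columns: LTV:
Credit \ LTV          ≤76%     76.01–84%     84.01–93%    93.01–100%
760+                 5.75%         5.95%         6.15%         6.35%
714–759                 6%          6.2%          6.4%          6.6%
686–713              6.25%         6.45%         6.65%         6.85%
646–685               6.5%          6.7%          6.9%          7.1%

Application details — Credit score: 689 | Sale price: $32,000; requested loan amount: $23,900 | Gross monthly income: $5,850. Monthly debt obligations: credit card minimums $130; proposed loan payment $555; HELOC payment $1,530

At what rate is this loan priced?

6.25%

Credit score 689 ≥ 646; Total monthly debts = (130 + 555 + 1,530) = 2,215. DTI = 2,215/5,850 = 37.9% ≤ 41%
Loan-to-value = 23,900/32,000 = 74.7% — pass (100% max)
Score 689 is in the 686–713 band; LTV 74.7% is in the ≤76% band → 6.25%.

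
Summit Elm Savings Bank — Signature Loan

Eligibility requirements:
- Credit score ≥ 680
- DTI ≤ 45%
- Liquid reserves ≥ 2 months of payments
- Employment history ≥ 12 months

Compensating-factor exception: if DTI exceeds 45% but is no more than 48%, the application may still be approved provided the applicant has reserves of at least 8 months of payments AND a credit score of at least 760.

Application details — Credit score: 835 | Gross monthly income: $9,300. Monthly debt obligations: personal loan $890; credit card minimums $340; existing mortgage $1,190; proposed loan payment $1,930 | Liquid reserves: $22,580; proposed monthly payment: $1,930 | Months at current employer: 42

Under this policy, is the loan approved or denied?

Approved

Credit score 835 ≥ 680 (meets base)
Total debts = (890 + 340 + 1,190 + 1,930) = 4,350. DTI: 4,350 ÷ 9,300 = 46.8%, over the 45% base limit.
Liquid reserves cover 22,580/1,930 = 11.7 months — ≥ 2 required
Employment 42 ≥ 12 months
DTI 46.8% is within the 45%–48% exception band; checking compensating factors.
Reserves 11.7 ≥ 8 months; credit score 835 ≥ 760.
Both compensating conditions met → exception applies.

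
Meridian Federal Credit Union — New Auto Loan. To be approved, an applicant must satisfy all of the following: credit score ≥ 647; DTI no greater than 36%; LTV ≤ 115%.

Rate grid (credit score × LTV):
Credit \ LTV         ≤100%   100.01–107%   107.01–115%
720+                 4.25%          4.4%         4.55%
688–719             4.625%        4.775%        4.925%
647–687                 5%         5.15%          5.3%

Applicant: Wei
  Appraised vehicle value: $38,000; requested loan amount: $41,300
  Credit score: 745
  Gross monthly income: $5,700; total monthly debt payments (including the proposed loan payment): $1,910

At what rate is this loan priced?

Credit score 745 ≥ 647; DTI: 1,910 ÷ 5,700 = 33.5%, within the 36% cap
LTV = 41,300/38,000 = 108.7% ≤ 115%
Credit 745 → row 720+; LTV 108.7% → column 107.01–115%. Grid cell → 4.55%.

4.55%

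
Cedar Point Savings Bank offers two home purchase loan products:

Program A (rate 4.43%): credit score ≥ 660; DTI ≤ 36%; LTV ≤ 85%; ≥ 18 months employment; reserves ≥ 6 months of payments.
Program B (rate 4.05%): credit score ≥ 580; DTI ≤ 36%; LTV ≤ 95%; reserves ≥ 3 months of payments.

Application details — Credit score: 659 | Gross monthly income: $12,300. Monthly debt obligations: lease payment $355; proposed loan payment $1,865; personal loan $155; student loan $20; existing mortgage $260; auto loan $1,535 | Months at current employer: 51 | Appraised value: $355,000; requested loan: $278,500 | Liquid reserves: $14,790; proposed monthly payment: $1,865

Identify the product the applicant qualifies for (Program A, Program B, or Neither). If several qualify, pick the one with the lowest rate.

Program B

Total debts = (355 + 1,865 + 155 + 20 + 260 + 1,535) = 4,190; DTI = 4,190/12,300 = 34.1%.
LTV = 278,500/355,000 = 78.5%.
Reserves = 14,790/1,865 = 7.9 months.
Program A: score 659 < 660; DTI 34.1% ≤ 36%; LTV 78.5% ≤ 85%; employment 51 ≥ 18 mo; reserves 7.9 ≥ 6 mo → does not qualify.
Program B: score 659 ≥ 580; DTI 34.1% ≤ 36%; LTV 78.5% ≤ 95%; reserves 7.9 ≥ 3 mo → qualifies.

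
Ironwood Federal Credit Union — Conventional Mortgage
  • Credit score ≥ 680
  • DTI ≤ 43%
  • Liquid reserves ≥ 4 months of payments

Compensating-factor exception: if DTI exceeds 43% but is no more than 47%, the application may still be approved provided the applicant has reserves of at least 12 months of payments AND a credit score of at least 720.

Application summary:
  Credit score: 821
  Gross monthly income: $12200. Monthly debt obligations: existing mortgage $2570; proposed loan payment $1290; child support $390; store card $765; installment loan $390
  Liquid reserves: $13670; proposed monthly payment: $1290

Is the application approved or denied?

Credit score 821 ≥ 680 (meets base)
Total debts = (2,570 + 1,290 + 390 + 765 + 390) = 5,405. DTI: 5,405 ÷ 12,200 = 44.3%, over the 43% base limit.
Liquid reserves cover 13,670/1,290 = 10.6 months — ≥ 4 required
DTI 44.3% is within the 43%–47% exception band; checking compensating factors.
Reserves 10.6 < 12 months; credit score 821 ≥ 720.
Override conditions not both satisfied; exception does not apply.

Denied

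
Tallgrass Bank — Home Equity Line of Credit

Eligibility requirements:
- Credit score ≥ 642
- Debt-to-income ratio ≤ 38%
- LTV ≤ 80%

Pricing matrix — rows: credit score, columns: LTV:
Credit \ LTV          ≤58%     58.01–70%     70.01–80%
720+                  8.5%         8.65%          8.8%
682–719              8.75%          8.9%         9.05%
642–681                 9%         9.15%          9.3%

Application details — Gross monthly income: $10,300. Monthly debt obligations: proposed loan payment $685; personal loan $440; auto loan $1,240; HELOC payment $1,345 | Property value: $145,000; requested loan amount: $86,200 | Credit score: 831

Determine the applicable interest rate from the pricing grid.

Credit score 831 ≥ 642; Total monthly debts = (685 + 440 + 1,240 + 1,345) = 3,710. DTI = 3,710/10,300 = 36% ≤ 38%
LTV = 86,200/145,000 = 59.4% ≤ 80%
Credit 831 → row 720+; LTV 59.4% → column 58.01–70%. Grid cell → 8.65%.

8.65%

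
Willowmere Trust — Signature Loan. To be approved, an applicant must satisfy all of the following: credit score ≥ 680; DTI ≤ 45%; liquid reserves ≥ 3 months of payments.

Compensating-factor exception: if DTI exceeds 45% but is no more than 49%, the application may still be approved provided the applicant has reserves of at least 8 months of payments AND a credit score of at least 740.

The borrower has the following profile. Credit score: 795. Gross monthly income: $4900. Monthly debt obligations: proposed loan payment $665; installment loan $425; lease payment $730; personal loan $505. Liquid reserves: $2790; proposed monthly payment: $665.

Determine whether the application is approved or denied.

Credit score 795 ≥ 680 (meets base)
Total debts = (665 + 425 + 730 + 505) = 2,325. DTI = 2,325/4,900 = 47.4% > 45% — standard DTI limit exceeded.
Reserves: 2,790 ÷ 665 = 4.2 months (meets 3-month minimum)
DTI 47.4% is within the 45%–49% exception band; checking compensating factors.
Override check — reserves: 4.2 mo (short of 8); score: 795 (ok).
Override conditions not both satisfied; exception does not apply.

Denied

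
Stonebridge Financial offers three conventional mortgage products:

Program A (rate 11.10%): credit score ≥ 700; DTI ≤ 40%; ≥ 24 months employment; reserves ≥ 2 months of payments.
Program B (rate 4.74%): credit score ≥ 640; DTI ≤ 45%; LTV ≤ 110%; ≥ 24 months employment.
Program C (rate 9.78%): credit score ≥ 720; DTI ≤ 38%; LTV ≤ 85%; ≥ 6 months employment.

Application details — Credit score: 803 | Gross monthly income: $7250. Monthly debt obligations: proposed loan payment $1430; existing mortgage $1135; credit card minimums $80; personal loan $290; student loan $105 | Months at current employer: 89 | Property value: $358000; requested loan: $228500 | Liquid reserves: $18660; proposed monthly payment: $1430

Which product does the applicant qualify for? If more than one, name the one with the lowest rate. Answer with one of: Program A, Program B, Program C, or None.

Total debts = (1,430 + 1,135 + 80 + 290 + 105) = 3,040; DTI = 3,040/7,250 = 41.9%.
LTV = 228,500/358,000 = 63.8%.
Reserves = 18,660/1,430 = 13.0 months.
Program A: score 803 ≥ 700; DTI 41.9% > 40%; employment 89 ≥ 24 mo; reserves 13.0 ≥ 2 mo → does not qualify.
Program B: score 803 ≥ 640; DTI 41.9% ≤ 45%; LTV 63.8% ≤ 110%; employment 89 ≥ 24 mo → qualifies.
Program C: score 803 ≥ 720; DTI 41.9% > 38%; LTV 63.8% ≤ 85%; employment 89 ≥ 6 mo → does not qualify.

Program B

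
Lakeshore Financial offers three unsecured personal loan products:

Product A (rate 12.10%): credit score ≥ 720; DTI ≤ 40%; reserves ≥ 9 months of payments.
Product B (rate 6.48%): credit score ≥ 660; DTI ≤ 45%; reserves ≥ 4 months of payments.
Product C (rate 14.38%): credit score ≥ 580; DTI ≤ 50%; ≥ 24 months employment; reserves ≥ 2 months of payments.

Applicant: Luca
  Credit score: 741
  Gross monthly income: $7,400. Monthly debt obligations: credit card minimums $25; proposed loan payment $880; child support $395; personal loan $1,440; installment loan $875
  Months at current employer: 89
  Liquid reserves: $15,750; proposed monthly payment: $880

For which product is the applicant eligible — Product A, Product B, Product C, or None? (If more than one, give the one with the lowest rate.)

Product C

Total debts = (25 + 880 + 395 + 1,440 + 875) = 3,615; DTI = 3,615/7,400 = 48.9%.
Reserves = 15,750/880 = 17.9 months.
Product A: score 741 ≥ 720; DTI 48.9% > 40%; reserves 17.9 ≥ 9 mo → does not qualify.
Product B: score 741 ≥ 660; DTI 48.9% > 45%; reserves 17.9 ≥ 4 mo → does not qualify.
Product C: score 741 ≥ 580; DTI 48.9% ≤ 50%; employment 89 ≥ 24 mo; reserves 17.9 ≥ 2 mo → qualifies.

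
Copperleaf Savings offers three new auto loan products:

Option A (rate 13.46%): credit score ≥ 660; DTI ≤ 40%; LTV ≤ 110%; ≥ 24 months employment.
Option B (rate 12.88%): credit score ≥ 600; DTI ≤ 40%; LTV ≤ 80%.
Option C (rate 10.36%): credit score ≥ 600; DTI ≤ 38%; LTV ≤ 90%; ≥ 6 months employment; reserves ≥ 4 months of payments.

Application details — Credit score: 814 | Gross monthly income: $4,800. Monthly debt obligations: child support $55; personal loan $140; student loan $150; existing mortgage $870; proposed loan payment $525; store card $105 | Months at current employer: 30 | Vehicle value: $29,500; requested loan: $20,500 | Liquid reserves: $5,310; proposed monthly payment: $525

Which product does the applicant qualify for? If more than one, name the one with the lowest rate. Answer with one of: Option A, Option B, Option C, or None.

Option B

Total debts = (55 + 140 + 150 + 870 + 525 + 105) = 1,845; DTI = 1,845/4,800 = 38.4%.
LTV = 20,500/29,500 = 69.5%.
Reserves = 5,310/525 = 10.1 months.
Option A: score 814 ≥ 660; DTI 38.4% ≤ 40%; LTV 69.5% ≤ 110%; employment 30 ≥ 24 mo → qualifies.
Option B: score 814 ≥ 600; DTI 38.4% ≤ 40%; LTV 69.5% ≤ 80% → qualifies.
Option C: score 814 ≥ 600; DTI 38.4% > 38%; LTV 69.5% ≤ 90%; employment 30 ≥ 6 mo; reserves 10.1 ≥ 4 mo → does not qualify.
Qualifying: Option A, Option B. Lowest rate is 12.88% → Option B.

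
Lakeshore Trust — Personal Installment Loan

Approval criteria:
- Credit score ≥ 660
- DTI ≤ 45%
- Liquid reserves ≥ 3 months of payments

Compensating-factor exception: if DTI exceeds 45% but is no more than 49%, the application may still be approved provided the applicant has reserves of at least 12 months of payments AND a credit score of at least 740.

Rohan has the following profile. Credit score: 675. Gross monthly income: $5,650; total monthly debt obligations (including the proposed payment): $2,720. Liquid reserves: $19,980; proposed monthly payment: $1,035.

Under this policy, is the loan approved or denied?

Denied

Credit score 675 ≥ 660 (meets base)
DTI = 2,720/5,650 = 48.1% > 45% — standard DTI limit exceeded.
Liquid reserves cover 19,980/1,035 = 19.3 months — ≥ 3 required
DTI 48.1% is within the 45%–49% exception band; checking compensating factors.
Override check — reserves: 19.3 mo (ok); score: 675 (below 740).
Override conditions not both satisfied; exception does not apply.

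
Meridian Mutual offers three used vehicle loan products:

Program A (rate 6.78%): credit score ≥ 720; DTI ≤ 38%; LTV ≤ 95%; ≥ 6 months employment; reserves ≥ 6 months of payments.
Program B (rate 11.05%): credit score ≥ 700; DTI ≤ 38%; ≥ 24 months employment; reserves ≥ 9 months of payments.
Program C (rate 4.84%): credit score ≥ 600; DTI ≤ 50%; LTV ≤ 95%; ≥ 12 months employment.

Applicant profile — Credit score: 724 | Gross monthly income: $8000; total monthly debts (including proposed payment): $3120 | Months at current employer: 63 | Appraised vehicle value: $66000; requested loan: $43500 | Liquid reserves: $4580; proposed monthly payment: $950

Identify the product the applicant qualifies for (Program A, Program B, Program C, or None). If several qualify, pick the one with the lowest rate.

DTI = 3,120/8,000 = 39%.
LTV = 43,500/66,000 = 65.9%.
Reserves = 4,580/950 = 4.8 months.
Program A: score 724 ≥ 720; DTI 39% > 38%; LTV 65.9% ≤ 95%; employment 63 ≥ 6 mo; reserves 4.8 < 6 mo → does not qualify.
Program B: score 724 ≥ 700; DTI 39% > 38%; employment 63 ≥ 24 mo; reserves 4.8 < 9 mo → does not qualify.
Program C: score 724 ≥ 600; DTI 39% ≤ 50%; LTV 65.9% ≤ 95%; employment 63 ≥ 12 mo → qualifies.

Program C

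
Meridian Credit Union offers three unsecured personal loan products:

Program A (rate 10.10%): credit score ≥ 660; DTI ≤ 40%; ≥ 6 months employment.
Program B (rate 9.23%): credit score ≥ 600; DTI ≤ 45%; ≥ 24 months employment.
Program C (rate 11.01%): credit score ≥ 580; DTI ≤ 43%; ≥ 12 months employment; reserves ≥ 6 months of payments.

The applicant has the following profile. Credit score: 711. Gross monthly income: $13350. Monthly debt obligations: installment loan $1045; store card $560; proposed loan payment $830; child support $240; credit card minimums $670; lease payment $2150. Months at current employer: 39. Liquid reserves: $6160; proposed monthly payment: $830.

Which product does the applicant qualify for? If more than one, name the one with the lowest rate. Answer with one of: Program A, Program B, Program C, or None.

Total debts = (1,045 + 560 + 830 + 240 + 670 + 2,150) = 5,495; DTI = 5,495/13,350 = 41.2%.
Reserves = 6,160/830 = 7.4 months.
Program A: score 711 ≥ 660; DTI 41.2% > 40%; employment 39 ≥ 6 mo → does not qualify.
Program B: score 711 ≥ 600; DTI 41.2% ≤ 45%; employment 39 ≥ 24 mo → qualifies.
Program C: score 711 ≥ 580; DTI 41.2% ≤ 43%; employment 39 ≥ 12 mo; reserves 7.4 ≥ 6 mo → qualifies.
Qualifying: Program B, Program C. Lowest rate is 9.23% → Program B.

Program B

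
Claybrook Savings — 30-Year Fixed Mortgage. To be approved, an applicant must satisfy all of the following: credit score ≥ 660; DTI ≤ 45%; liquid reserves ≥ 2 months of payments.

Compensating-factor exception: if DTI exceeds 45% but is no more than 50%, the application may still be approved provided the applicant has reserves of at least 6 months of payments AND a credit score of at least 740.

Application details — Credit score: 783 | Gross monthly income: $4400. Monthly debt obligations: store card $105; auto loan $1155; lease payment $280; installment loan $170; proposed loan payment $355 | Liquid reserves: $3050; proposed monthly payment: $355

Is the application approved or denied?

Approved

Credit score 783 ≥ 660 (meets base)
Total debts = (105 + 1,155 + 280 + 170 + 355) = 2,065. DTI: 2,065 ÷ 4,400 = 46.9%, over the 45% base limit.
Reserves: 3,050 ÷ 355 = 8.6 months (meets 2-month minimum)
DTI 46.9% is within the 45%–50% exception band; checking compensating factors.
Override check — reserves: 8.6 mo (ok); score: 783 (ok).
Both compensating conditions met → exception applies.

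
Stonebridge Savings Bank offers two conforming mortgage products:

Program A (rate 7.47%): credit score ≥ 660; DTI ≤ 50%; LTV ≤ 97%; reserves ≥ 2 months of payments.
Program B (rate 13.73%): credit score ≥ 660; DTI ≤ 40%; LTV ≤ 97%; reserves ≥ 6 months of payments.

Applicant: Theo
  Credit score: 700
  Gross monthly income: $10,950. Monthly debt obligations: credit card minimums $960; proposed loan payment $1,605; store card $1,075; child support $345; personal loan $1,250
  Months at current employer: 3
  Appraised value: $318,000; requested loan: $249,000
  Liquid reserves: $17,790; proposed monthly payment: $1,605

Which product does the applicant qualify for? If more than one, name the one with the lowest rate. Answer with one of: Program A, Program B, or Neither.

Program A

Total debts = (960 + 1,605 + 1,075 + 345 + 1,250) = 5,235; DTI = 5,235/10,950 = 47.8%.
LTV = 249,000/318,000 = 78.3%.
Reserves = 17,790/1,605 = 11.1 months.
Program A: score 700 ≥ 660; DTI 47.8% ≤ 50%; LTV 78.3% ≤ 97%; reserves 11.1 ≥ 2 mo → qualifies.
Program B: score 700 ≥ 660; DTI 47.8% > 40%; LTV 78.3% ≤ 97%; reserves 11.1 ≥ 6 mo → does not qualify.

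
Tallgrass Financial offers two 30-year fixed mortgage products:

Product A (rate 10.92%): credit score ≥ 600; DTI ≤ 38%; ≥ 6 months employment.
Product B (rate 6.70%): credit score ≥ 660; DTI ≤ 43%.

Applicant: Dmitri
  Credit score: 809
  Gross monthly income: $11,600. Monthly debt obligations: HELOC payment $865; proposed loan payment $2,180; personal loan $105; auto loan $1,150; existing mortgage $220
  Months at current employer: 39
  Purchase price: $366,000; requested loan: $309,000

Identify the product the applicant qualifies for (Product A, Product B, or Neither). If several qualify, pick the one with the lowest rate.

Total debts = (865 + 2,180 + 105 + 1,150 + 220) = 4,520; DTI = 4,520/11,600 = 39%.
LTV = 309,000/366,000 = 84.4%.
Product A: score 809 ≥ 600; DTI 39% > 38%; employment 39 ≥ 6 mo → does not qualify.
Product B: score 809 ≥ 660; DTI 39% ≤ 43% → qualifies.

Product B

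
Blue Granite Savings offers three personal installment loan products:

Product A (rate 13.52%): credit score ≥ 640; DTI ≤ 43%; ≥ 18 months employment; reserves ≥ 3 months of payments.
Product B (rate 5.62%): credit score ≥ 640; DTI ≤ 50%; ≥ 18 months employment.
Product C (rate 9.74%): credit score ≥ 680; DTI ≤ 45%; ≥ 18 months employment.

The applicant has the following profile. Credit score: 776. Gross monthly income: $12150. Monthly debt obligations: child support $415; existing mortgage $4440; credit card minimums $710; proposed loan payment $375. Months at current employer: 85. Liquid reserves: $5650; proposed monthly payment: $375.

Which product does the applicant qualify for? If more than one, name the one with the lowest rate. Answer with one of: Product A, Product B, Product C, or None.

Product B

Total debts = (415 + 4,440 + 710 + 375) = 5,940; DTI = 5,940/12,150 = 48.9%.
Reserves = 5,650/375 = 15.1 months.
Product A: score 776 ≥ 640; DTI 48.9% > 43%; employment 85 ≥ 18 mo; reserves 15.1 ≥ 3 mo → does not qualify.
Product B: score 776 ≥ 640; DTI 48.9% ≤ 50%; employment 85 ≥ 18 mo → qualifies.
Product C: score 776 ≥ 680; DTI 48.9% > 45%; employment 85 ≥ 18 mo → does not qualify.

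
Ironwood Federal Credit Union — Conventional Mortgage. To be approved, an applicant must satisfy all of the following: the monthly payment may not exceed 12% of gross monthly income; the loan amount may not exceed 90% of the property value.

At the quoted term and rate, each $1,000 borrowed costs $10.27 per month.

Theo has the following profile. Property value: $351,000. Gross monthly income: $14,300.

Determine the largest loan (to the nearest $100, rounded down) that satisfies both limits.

Payment cap: 12% × $14,300 = $1,716/month.
At $10.27 per $1,000, that supports 1,716/10.27 × 1,000 ≈ $167,088 → $167,000.
LTV cap: 90% × $351,000 = $315,900 → $315,900.
Binding constraint: payment-to-income.

$167,000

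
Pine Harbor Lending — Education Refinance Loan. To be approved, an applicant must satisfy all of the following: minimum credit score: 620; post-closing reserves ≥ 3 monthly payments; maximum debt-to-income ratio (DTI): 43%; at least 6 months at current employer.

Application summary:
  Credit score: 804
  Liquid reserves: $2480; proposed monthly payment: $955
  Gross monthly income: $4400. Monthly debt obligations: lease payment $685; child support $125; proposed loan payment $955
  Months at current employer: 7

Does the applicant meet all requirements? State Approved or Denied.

Credit score 804 ≥ 620 (meets)
Liquid reserves cover 2,480/955 = 2.6 months — < 3 required
Total monthly debts = (685 + 125 + 955) = 1,765. DTI = 1,765/4,400 = 40.1% ≤ 43%
Employment 7 ≥ 6 months
Fails on reserves.

Denied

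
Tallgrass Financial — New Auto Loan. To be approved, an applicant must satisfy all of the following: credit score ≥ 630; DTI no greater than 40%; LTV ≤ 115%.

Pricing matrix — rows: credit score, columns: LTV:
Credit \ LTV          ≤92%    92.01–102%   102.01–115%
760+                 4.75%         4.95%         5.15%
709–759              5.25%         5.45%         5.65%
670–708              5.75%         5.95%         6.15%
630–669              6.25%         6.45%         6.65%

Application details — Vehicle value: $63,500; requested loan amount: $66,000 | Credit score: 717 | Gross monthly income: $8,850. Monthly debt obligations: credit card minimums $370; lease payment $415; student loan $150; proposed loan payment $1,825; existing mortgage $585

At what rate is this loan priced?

5.65%

Credit score 717 ≥ 630; Total monthly debts = (370 + 415 + 150 + 1,825 + 585) = 3,345. DTI: 3,345 ÷ 8,850 = 37.8%, within the 40% cap
Loan-to-value = 66,000/63,500 = 103.9% — pass (115% max)
Row: 717 falls in 709–759. Column: 103.9% falls in 102.01–115%. Rate = 5.65%.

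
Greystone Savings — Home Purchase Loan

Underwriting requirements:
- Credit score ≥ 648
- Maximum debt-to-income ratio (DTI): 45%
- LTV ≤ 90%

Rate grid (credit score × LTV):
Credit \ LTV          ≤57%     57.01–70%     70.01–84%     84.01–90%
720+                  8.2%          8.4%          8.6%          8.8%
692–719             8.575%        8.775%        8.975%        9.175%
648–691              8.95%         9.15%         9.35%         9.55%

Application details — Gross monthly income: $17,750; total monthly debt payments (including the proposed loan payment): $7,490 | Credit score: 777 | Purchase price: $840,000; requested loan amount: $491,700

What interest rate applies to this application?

Credit score 777 ≥ 648; DTI = 7,490/17,750 = 42.2% ≤ 45%
LTV = 491,700/840,000 = 58.5% ≤ 90%
Score 777 is in the 720+ band; LTV 58.5% is in the 57.01–70% band → 8.4%.

8.4%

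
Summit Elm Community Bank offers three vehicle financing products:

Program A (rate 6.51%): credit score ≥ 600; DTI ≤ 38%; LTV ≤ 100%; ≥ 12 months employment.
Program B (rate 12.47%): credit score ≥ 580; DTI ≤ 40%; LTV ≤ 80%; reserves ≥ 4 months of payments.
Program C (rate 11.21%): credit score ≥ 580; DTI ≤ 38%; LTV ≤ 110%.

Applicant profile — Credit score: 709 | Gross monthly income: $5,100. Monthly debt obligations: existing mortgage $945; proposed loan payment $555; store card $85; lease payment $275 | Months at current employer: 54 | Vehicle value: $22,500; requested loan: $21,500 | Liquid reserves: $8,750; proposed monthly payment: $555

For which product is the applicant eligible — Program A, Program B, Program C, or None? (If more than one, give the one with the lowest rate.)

Total debts = (945 + 555 + 85 + 275) = 1,860; DTI = 1,860/5,100 = 36.5%.
LTV = 21,500/22,500 = 95.6%.
Reserves = 8,750/555 = 15.8 months.
Program A: score 709 ≥ 600; DTI 36.5% ≤ 38%; LTV 95.6% ≤ 100%; employment 54 ≥ 12 mo → qualifies.
Program B: score 709 ≥ 580; DTI 36.5% ≤ 40%; LTV 95.6% > 80%; reserves 15.8 ≥ 4 mo → does not qualify.
Program C: score 709 ≥ 580; DTI 36.5% ≤ 38%; LTV 95.6% ≤ 110% → qualifies.
Qualifying: Program A, Program C. Lowest rate is 6.51% → Program A.

Program A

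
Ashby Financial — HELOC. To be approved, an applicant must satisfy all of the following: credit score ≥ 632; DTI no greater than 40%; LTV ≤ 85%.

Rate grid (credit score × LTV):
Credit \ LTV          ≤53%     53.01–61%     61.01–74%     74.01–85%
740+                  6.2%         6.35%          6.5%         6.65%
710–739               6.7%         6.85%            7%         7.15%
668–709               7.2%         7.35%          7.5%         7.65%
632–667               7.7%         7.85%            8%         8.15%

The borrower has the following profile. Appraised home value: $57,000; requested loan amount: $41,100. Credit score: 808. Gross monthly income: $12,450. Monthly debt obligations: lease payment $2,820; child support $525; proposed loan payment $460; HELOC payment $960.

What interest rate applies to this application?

6.5%

Credit score 808 ≥ 632; Total monthly debts = (2,820 + 525 + 460 + 960) = 4,765. DTI: 4,765 ÷ 12,450 = 38.3%, within the 40% cap
LTV: 41,100 ÷ 57,000 = 72.1%, within 85% cap
Row: 808 falls in 740+. Column: 72.1% falls in 61.01–74%. Rate = 6.5%.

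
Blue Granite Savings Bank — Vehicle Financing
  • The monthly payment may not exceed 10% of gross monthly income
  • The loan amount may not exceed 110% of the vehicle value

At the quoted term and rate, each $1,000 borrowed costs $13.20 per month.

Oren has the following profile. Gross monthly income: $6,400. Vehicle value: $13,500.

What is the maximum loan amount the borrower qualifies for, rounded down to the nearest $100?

$14,800

Payment cap: 10% × $6,400 = $640/month.
At $13.20 per $1,000, that supports 640/13.20 × 1,000 ≈ $48,484 → $48,400.
LTV cap: 110% × $13,500 = $14,850 → $14,800.
Binding constraint: loan-to-value.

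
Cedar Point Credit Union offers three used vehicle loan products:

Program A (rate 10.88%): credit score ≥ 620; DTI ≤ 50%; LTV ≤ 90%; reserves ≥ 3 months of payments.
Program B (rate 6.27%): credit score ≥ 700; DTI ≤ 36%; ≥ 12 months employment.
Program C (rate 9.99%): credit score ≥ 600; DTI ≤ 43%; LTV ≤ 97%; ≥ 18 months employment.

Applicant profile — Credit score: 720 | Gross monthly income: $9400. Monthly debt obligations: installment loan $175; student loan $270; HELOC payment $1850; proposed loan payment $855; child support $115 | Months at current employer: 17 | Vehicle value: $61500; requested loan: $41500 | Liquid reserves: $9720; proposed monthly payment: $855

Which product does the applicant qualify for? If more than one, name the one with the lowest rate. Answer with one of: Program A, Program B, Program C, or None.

Program B

Total debts = (175 + 270 + 1,850 + 855 + 115) = 3,265; DTI = 3,265/9,400 = 34.7%.
LTV = 41,500/61,500 = 67.5%.
Reserves = 9,720/855 = 11.4 months.
Program A: score 720 ≥ 620; DTI 34.7% ≤ 50%; LTV 67.5% ≤ 90%; reserves 11.4 ≥ 3 mo → qualifies.
Program B: score 720 ≥ 700; DTI 34.7% ≤ 36%; employment 17 ≥ 12 mo → qualifies.
Program C: score 720 ≥ 600; DTI 34.7% ≤ 43%; LTV 67.5% ≤ 97%; employment 17 < 18 mo → does not qualify.
Qualifying: Program A, Program B. Lowest rate is 6.27% → Program B.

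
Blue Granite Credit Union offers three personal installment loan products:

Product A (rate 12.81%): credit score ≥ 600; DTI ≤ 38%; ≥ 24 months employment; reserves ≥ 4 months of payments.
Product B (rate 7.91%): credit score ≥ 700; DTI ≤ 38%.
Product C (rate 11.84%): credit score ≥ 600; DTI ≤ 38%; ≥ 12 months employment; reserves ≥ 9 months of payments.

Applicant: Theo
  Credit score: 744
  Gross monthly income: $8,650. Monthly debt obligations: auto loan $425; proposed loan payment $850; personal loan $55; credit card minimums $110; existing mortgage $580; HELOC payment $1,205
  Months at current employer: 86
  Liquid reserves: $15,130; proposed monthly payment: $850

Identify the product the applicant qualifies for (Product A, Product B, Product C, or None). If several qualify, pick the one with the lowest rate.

Total debts = (425 + 850 + 55 + 110 + 580 + 1,205) = 3,225; DTI = 3,225/8,650 = 37.3%.
Reserves = 15,130/850 = 17.8 months.
Product A: score 744 ≥ 600; DTI 37.3% ≤ 38%; employment 86 ≥ 24 mo; reserves 17.8 ≥ 4 mo → qualifies.
Product B: score 744 ≥ 700; DTI 37.3% ≤ 38% → qualifies.
Product C: score 744 ≥ 600; DTI 37.3% ≤ 38%; employment 86 ≥ 12 mo; reserves 17.8 ≥ 9 mo → qualifies.
Qualifying: Product A, Product B, Product C. Lowest rate is 7.91% → Product B.

Product B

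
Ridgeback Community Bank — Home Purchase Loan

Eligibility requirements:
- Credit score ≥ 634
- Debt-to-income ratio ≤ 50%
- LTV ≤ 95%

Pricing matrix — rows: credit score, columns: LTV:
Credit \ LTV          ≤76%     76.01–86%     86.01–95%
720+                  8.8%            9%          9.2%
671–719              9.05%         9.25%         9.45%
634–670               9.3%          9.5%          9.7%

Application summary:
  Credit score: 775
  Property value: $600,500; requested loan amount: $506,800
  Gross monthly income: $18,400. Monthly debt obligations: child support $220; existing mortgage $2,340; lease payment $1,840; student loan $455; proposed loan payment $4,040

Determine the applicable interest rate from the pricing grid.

Credit score 775 ≥ 634; Total monthly debts = (220 + 2,340 + 1,840 + 455 + 4,040) = 8,895. Debt-to-income = 8,895/18,400 = 48.3% — meets 50% limit
LTV = 506,800/600,500 = 84.4% ≤ 95%
Row: 775 falls in 720+. Column: 84.4% falls in 76.01–86%. Rate = 9%.

9%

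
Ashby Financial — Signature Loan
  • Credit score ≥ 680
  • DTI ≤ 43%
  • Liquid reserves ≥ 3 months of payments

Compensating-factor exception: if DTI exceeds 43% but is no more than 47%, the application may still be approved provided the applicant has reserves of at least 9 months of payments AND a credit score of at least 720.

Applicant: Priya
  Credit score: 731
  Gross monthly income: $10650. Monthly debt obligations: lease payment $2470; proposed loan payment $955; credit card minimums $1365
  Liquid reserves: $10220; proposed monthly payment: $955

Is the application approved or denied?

Approved

Credit score 731 ≥ 680 (meets base)
Total debts = (2,470 + 955 + 1,365) = 4,790. DTI = 4,790/10,650 = 45% > 43% — standard DTI limit exceeded.
Reserves = 10,220/955 = 10.7 months ≥ 3
DTI 45% is within the 43%–47% exception band; checking compensating factors.
Override check — reserves: 10.7 mo (ok); score: 731 (ok).
Both override conditions satisfied; DTI exception granted.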